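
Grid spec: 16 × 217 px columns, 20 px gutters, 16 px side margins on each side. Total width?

Adding margins, columns and gutters: 32 + 3472 + 300 = 3804 px.

3804 px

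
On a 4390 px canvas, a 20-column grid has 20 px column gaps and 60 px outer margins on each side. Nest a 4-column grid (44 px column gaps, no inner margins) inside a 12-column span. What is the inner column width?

Outer content = 4390 − 2·60 = 4270 px.
20c + 19·20 = 4270 → 20c = 3890 → c = 194.5 px.
Span of 12: 12·194.5 + 11·20 = 2334 + 220 = 2554 px.
2554 − 3·44 = 2422; ÷4 gives d = 605.5 px.

605.5 px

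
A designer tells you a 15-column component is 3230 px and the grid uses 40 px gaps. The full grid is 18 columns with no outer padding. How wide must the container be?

15c + 14·40 = 3230 → 15c = 2670 → c = 178 px.
Total width: 18·178 + 17·40 = 3884 px.

3884 px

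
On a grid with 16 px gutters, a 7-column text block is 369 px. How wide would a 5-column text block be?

259 px

7c + 6·16 = 369 → 7c = 273 → c = 39 px.
5-column span = 5·39 + 4·16 = 259 px.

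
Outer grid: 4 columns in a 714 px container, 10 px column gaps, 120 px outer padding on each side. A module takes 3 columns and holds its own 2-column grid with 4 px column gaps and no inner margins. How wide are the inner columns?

174.5 px

Outer content = 714 − 2·120 = 474 px.
Subtracting 3 column gaps of 10 leaves 444 for 4 columns, so c = 111 px.
3 columns plus 2 column gaps: 333 + 20 = 353 px.
353 − 1·4 = 349; ÷2 gives d = 174.5 px.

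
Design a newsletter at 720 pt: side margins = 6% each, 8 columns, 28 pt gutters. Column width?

54.7 pt

720 × (1 − 2·6%) = 720 × 88% = 633.6 pt for the columns.
Subtracting 7 gutters of 28 leaves 437.6 for 8 columns, so c = 54.7 pt.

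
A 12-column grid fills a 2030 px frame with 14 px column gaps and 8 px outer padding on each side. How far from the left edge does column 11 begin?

Inside the margins: 2030 − 16 = 2014 px.
12c + 11·14 = 2014 → 12c = 1860 → c = 155 px.
Each column+gutter stride is 169 px; 10 of them past the 8 px margin is 8 + 1690 = 1698 px.

1698 px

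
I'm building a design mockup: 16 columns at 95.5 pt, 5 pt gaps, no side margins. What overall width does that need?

1603 pt

Summing: 1528 + 75 = 1603 pt.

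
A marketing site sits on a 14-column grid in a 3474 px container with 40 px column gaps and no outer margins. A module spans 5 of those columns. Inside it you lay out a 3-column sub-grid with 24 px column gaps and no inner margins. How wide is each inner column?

389 px

14c + 13·40 = 3474 → 14c = 2954 → c = 211 px.
5 columns plus 4 column gaps: 1055 + 160 = 1215 px.
3d + 2·24 = 1215 → 3d = 1167 → d = 389 px.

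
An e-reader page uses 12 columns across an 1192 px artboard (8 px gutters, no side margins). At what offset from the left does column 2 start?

100 px

1192 − 11·8 = 1104; ÷12 gives c = 92 px.
No margin, so column 2 starts at 1·(column + gutter) = 1·100 = 100 px.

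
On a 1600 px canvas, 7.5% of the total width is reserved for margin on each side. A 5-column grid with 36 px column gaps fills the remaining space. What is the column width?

Margins: 7.5% × 1600 = 120 px each, so content = 1600 − 240 = 1360 px.
5c + 4·36 = 1360 → 5c = 1216 → c = 243.2 px.

243.2 px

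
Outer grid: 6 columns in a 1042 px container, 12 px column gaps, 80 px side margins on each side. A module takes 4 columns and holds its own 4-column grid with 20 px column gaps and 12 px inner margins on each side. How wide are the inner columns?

Outer content = 1042 − 2·80 = 882 px.
6c + 5·12 = 882 → 6c = 822 → c = 137 px.
4-column span = 4·137 + 3·12 = 584 px.
Inner content = 584 − 2·12 = 560 px.
4d + 3·20 = 560 → 4d = 500 → d = 125 px.

125 px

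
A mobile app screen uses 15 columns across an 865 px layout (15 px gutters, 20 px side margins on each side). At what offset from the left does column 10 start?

Inside the margins: 865 − 40 = 825 px.
15 columns + 14 gutters: 15c + 14·15 = 825.
15c = 825 − 210 = 615, so c = 41 px.
Before column 10: the margin + 9 columns + 9 gutters.
Offset = 20 + 9·(41 + 15) = 20 + 504 = 524 px.

524 px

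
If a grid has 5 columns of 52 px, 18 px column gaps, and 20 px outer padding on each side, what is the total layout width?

Adding margins, columns and gutters: 40 + 260 + 72 = 372 px.

372 px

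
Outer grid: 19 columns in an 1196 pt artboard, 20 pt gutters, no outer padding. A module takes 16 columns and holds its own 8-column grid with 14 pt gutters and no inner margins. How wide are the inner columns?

113.25 pt

Subtracting 18 gutters of 20 leaves 836 for 19 columns, so c = 44 pt.
16-column span = 16·44 + 15·20 = 1004 pt.
1004 − 7·14 = 906; ÷8 gives d = 113.25 pt.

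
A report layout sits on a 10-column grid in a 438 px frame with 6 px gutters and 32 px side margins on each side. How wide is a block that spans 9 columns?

336 px

Content width = 438 − 2·32 = 374 px.
Subtracting 9 gutters of 6 leaves 320 for 10 columns, so c = 32 px.
9 columns plus 8 gutters: 288 + 48 = 336 px.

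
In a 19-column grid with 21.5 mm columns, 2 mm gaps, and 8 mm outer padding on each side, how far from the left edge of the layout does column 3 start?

Column 3 starts at margin + 2·(column + gutter) = 8 + 2·23.5 = 55 mm.

55 mm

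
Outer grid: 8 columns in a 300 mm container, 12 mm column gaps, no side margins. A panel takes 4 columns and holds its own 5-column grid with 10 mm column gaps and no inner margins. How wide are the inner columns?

20.8 mm

8c + 7·12 = 300 → 8c = 216 → c = 27 mm.
4 columns plus 3 column gaps: 108 + 36 = 144 mm.
Subtracting 4 column gaps of 10 leaves 104 for 5 columns, so d = 20.8 mm.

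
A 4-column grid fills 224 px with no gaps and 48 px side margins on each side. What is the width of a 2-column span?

Inside the margins: 224 − 96 = 128 px.
With no gaps, each column is 128/4 = 32 px.
2-column span = 2·32 = 64 px.

64 px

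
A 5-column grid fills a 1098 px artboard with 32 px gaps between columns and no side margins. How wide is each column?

194 px

5c + 4·32 = 1098 → 5c = 970 → c = 194 px.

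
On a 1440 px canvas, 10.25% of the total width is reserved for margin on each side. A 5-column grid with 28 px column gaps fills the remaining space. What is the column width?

206.56 px

1440 × (1 − 2·10.25%) = 1440 × 79.5% = 1144.8 px for the columns.
5c + 4·28 = 1144.8 → 5c = 1032.8 → c = 206.56 px.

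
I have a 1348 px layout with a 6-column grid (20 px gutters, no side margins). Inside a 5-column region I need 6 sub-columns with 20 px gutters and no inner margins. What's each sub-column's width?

Subtracting 5 gutters of 20 leaves 1248 for 6 columns, so c = 208 px.
5 columns plus 4 gutters: 1040 + 80 = 1120 px.
6 columns + 5 gutters: 6d + 5·20 = 1120.
6d = 1120 − 100 = 1020, so d = 170 px.

170 px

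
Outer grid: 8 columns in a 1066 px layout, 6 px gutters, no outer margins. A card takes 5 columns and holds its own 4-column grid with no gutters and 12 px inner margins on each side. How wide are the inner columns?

Subtracting 7 gutters of 6 leaves 1024 for 8 columns, so c = 128 px.
5-column span = 5·128 + 4·6 = 664 px.
Inner content = 664 − 2·12 = 640 px.
With no gutters, each column is 640/4 = 160 px.

160 px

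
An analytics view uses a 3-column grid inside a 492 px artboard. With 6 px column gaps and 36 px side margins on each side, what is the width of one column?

Inside the margins: 492 − 72 = 420 px.
420 − 2·6 = 408; ÷3 gives c = 136 px.

136 px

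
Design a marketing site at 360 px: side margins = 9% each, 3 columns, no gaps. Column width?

98.4 px

Margins: 9% × 360 = 32.4 px each, so content = 360 − 64.8 = 295.2 px.
295.2 / 3 = 98.4 px per column.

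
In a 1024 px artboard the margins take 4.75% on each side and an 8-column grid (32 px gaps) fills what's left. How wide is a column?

87.84 px

1024 × (1 − 2·4.75%) = 1024 × 90.5% = 926.72 px for the columns.
926.72 − 7·32 = 702.72; ÷8 gives c = 87.84 px.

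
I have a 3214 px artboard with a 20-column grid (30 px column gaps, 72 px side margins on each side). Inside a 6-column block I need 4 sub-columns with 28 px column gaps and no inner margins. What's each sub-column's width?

204 px

Inside the margins: 3214 − 144 = 3070 px.
3070 − 19·30 = 2500; ÷20 gives c = 125 px.
Span of 6: 6·125 + 5·30 = 750 + 150 = 900 px.
Subtracting 3 column gaps of 28 leaves 816 for 4 columns, so d = 204 px.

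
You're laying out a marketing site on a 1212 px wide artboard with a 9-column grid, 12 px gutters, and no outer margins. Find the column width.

124 px

9c + 8·12 = 1212 → 9c = 1116 → c = 124 px.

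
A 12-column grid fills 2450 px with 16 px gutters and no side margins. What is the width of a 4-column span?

806 px

12 columns + 11 gutters: 12c + 11·16 = 2450.
12c = 2450 − 176 = 2274, so c = 189.5 px.
4-column span = 4·189.5 + 3·16 = 806 px.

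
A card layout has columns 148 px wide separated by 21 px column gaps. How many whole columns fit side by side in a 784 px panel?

k columns need k·148 + (k−1)·21 = k·169 − 21.
k·169 − 21 ≤ 784 → k ≤ 805 / 169 ≈ 4.76, so k = 4.

4 columns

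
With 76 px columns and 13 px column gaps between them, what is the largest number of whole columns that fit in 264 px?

3 columns

Each extra column adds 76 + 13 = 89 px.
(264 + 13) / 89 = 3.11, so 3 columns fit.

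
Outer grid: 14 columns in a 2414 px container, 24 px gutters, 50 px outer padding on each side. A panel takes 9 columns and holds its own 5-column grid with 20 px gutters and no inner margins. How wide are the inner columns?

279.8 px

Subtract both margins: 2414 − 2·50 = 2314 px.
Subtracting 13 gutters of 24 leaves 2002 for 14 columns, so c = 143 px.
9 columns plus 8 gutters: 1287 + 192 = 1479 px.
1479 − 4·20 = 1399; ÷5 gives d = 279.8 px.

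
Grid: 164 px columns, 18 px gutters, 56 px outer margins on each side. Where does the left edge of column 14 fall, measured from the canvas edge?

2422 px

Each column+gutter stride is 182 px; 13 of them past the 56 px margin is 56 + 2366 = 2422 px.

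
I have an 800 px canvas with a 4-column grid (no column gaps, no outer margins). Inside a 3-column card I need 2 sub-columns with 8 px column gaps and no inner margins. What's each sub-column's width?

4c = 800 → c = 200 px.
With no column gaps, 3 columns span 3·200 = 600 px.
2d + 1·8 = 600 → 2d = 592 → d = 296 px.

296 px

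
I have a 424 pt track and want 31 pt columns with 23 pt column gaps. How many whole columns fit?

8 columns

8 columns: 8·31 + 7·23 = 409 pt ≤ 424.
9 columns: 463 pt > 424. So 8.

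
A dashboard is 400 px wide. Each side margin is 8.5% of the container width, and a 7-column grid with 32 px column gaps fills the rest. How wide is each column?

Margins: 8.5% × 400 = 34 px each, so content = 400 − 68 = 332 px.
332 − 6·32 = 140; ÷7 gives c = 20 px.

20 px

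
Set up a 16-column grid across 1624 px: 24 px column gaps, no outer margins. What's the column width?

1624 − 15·24 = 1264; ÷16 gives c = 79 px.

79 px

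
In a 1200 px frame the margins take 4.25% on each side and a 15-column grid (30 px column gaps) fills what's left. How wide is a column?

45.2 px

Margins: 4.25% × 1200 = 51 px each, so content = 1200 − 102 = 1098 px.
Subtracting 14 column gaps of 30 leaves 678 for 15 columns, so c = 45.2 px.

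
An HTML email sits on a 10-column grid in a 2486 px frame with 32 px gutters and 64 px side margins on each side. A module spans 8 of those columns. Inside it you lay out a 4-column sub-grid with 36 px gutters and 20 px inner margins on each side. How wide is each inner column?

Take off 128 px of margins, leaving 2358 px.
10c + 9·32 = 2358 → 10c = 2070 → c = 207 px.
8 columns plus 7 gutters: 1656 + 224 = 1880 px.
Inner content = 1880 − 2·20 = 1840 px.
Subtracting 3 gutters of 36 leaves 1732 for 4 columns, so d = 433 px.

433 px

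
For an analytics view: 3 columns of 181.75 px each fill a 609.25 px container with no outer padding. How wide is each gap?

Columns use 545.25 px, leaving 64 px across 2 gaps = 32 px each.

32 px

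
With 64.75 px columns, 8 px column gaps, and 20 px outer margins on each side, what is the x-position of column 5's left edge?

311 px

Each column+gutter stride is 72.75 px; 4 of them past the 20 px margin is 20 + 291 = 311 px.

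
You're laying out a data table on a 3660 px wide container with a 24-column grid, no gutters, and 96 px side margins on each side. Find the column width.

Content width = 3660 − 2·96 = 3468 px.
3468 / 24 = 144.5 px per column.

144.5 px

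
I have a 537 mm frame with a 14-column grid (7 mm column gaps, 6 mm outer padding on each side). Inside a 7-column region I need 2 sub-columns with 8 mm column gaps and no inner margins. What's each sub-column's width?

Subtract both margins: 537 − 2·6 = 525 mm.
525 − 13·7 = 434; ÷14 gives c = 31 mm.
7 columns plus 6 column gaps: 217 + 42 = 259 mm.
2 columns + 1 column gap: 2d + 1·8 = 259.
2d = 259 − 8 = 251, so d = 125.5 mm.

125.5 mm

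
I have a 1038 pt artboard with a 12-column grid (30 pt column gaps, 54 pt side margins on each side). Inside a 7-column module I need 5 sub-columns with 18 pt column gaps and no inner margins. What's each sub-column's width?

Subtract both margins: 1038 − 2·54 = 930 pt.
12 columns + 11 column gaps: 12c + 11·30 = 930.
12c = 930 − 330 = 600, so c = 50 pt.
7 columns plus 6 column gaps: 350 + 180 = 530 pt.
5 columns + 4 column gaps: 5d + 4·18 = 530.
5d = 530 − 72 = 458, so d = 91.6 pt.

91.6 pt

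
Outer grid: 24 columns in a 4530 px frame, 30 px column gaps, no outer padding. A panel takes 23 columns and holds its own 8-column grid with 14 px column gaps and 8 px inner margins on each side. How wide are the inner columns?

Subtracting 23 column gaps of 30 leaves 3840 for 24 columns, so c = 160 px.
Span of 23: 23·160 + 22·30 = 3680 + 660 = 4340 px.
Inner content = 4340 − 2·8 = 4324 px.
8d + 7·14 = 4324 → 8d = 4226 → d = 528.25 px.

528.25 px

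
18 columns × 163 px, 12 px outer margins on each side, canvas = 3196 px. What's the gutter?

14 px

Content width = 3196 − 2·12 = 3172 px.
18 columns take 18·163 = 2934 px; remaining 238 splits into 17 gutters.
g = 238 / 17 = 14 px.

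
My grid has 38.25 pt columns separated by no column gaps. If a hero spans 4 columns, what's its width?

With no column gaps, 4 columns span 4·38.25 = 153 pt.

153 pt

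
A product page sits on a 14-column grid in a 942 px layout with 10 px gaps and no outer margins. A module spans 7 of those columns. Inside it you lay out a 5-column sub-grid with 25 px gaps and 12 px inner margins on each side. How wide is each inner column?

68.4 px

Subtracting 13 gaps of 10 leaves 812 for 14 columns, so c = 58 px.
7 columns plus 6 gaps: 406 + 60 = 466 px.
Inner content = 466 − 2·12 = 442 px.
Subtracting 4 gaps of 25 leaves 342 for 5 columns, so d = 68.4 px.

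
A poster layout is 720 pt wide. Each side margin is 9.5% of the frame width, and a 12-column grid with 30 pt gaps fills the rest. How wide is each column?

Margins: 9.5% × 720 = 68.4 pt each, so content = 720 − 136.8 = 583.2 pt.
12c + 11·30 = 583.2 → 12c = 253.2 → c = 21.1 pt.

21.1 pt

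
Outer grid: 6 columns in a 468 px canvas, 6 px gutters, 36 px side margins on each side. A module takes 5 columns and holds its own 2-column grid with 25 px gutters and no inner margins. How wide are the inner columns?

Outer content = 468 − 2·36 = 396 px.
Subtracting 5 gutters of 6 leaves 366 for 6 columns, so c = 61 px.
Span of 5: 5·61 + 4·6 = 305 + 24 = 329 px.
Subtracting 1 gutter of 25 leaves 304 for 2 columns, so d = 152 px.

152 px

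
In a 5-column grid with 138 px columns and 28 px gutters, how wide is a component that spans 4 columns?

636 px

Span of 4: 4·138 + 3·28 = 552 + 84 = 636 px.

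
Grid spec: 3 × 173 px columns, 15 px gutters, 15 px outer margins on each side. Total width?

Layout = 2·15 + 3·173 + 2·15 = 30 + 519 + 30 = 579 px.

579 px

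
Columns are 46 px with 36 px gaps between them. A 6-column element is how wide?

456 px

6 columns plus 5 gaps: 276 + 180 = 456 px.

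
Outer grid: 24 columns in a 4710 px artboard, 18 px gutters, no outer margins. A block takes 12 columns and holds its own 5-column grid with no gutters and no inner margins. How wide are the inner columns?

469.2 px

24 columns + 23 gutters: 24c + 23·18 = 4710.
24c = 4710 − 414 = 4296, so c = 179 px.
12 columns plus 11 gutters: 2148 + 198 = 2346 px.
5d = 2346 → d = 469.2 px.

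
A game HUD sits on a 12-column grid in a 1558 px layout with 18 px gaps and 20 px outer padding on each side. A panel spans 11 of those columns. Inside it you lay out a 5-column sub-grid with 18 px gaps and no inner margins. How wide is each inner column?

Take off 40 px of margins, leaving 1518 px.
12c + 11·18 = 1518 → 12c = 1320 → c = 110 px.
Span of 11: 11·110 + 10·18 = 1210 + 180 = 1390 px.
5 columns + 4 gaps: 5d + 4·18 = 1390.
5d = 1390 − 72 = 1318, so d = 263.6 px.

263.6 px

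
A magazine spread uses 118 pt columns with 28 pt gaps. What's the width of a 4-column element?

4-column span = 4·118 + 3·28 = 556 pt.

556 pt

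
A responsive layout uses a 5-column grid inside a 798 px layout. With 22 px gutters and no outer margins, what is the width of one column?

Subtracting 4 gutters of 22 leaves 710 for 5 columns, so c = 142 px.

142 px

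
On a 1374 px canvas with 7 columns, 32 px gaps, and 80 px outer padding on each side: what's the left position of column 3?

Inside the margins: 1374 − 160 = 1214 px.
Subtracting 6 gaps of 32 leaves 1022 for 7 columns, so c = 146 px.
Before column 3: the margin + 2 columns + 2 gaps.
Offset = 80 + 2·(146 + 32) = 80 + 356 = 436 px.

436 px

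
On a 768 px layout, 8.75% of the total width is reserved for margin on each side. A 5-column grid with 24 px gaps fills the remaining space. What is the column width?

Margins: 8.75% × 768 = 67.2 px each, so content = 768 − 134.4 = 633.6 px.
5c + 4·24 = 633.6 → 5c = 537.6 → c = 107.52 px.

107.52 px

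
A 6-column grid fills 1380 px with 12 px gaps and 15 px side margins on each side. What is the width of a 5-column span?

1123 px

Content width = 1380 − 2·15 = 1350 px.
6 columns + 5 gaps: 6c + 5·12 = 1350.
6c = 1350 − 60 = 1290, so c = 215 px.
5 columns plus 4 gaps: 1075 + 48 = 1123 px.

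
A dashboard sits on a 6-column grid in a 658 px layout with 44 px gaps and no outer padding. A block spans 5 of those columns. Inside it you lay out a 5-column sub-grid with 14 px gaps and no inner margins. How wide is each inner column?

Subtracting 5 gaps of 44 leaves 438 for 6 columns, so c = 73 px.
5-column span = 5·73 + 4·44 = 541 px.
Subtracting 4 gaps of 14 leaves 485 for 5 columns, so d = 97 px.

97 px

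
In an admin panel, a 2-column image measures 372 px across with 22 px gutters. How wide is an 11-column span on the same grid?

2145 px

372 − 1·22 = 350; ÷2 gives c = 175 px.
11-column span = 11·175 + 10·22 = 2145 px.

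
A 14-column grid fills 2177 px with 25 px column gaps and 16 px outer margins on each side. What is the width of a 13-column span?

Take off 32 px of margins, leaving 2145 px.
14 columns + 13 column gaps: 14c + 13·25 = 2145.
14c = 2145 − 325 = 1820, so c = 130 px.
13 columns plus 12 column gaps: 1690 + 300 = 1990 px.

1990 px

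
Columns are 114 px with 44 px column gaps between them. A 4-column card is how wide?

588 px

4 columns plus 3 column gaps: 456 + 132 = 588 px.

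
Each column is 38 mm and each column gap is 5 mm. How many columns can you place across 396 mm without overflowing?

9 columns

k columns need k·38 + (k−1)·5 = k·43 − 5.
k·43 − 5 ≤ 396 → k ≤ 401 / 43 ≈ 9.33, so k = 9.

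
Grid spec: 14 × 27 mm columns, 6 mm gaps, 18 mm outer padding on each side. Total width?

Container = 2·18 + 14·27 + 13·6 = 36 + 378 + 78 = 492 mm.

492 mm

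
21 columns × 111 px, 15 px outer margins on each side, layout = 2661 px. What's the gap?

15 px

Inside the margins: 2661 − 30 = 2631 px.
21·111 + 20g = 2631 → 20g = 300 → g = 15 px.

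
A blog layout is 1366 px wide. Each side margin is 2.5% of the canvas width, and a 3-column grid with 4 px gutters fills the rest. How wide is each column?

Margins: 2.5% × 1366 = 34.15 px each, so content = 1366 − 68.3 = 1297.7 px.
3c + 2·4 = 1297.7 → 3c = 1289.7 → c = 429.9 px.

429.9 px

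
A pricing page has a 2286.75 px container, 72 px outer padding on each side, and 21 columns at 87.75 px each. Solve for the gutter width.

Content width = 2286.75 − 2·72 = 2142.75 px.
21·87.75 + 20g = 2142.75 → 20g = 300 → g = 15 px.

15 px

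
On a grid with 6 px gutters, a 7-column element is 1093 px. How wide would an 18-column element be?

Subtracting 6 gutters of 6 leaves 1057 for 7 columns, so c = 151 px.
18-column span = 18·151 + 17·6 = 2820 px.

2820 px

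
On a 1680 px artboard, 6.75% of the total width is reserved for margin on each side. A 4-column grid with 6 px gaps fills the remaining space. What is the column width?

Margins: 6.75% × 1680 = 113.4 px each, so content = 1680 − 226.8 = 1453.2 px.
1453.2 − 3·6 = 1435.2; ÷4 gives c = 358.8 px.

358.8 px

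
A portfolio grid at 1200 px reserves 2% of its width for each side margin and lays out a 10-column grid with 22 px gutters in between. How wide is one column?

Each margin = 2% of 1200 = 24 px; content = 1200 − 2·24 = 1152 px.
10c + 9·22 = 1152 → 10c = 954 → c = 95.4 px.

95.4 px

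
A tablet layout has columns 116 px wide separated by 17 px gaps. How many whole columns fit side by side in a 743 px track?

Each extra column adds 116 + 17 = 133 px.
(743 + 17) / 133 = 5.71, so 5 columns fit.

5 columns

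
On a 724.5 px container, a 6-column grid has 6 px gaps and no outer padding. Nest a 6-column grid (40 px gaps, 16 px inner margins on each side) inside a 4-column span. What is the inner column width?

41.5 px

724.5 − 5·6 = 694.5; ÷6 gives c = 115.75 px.
Span of 4: 4·115.75 + 3·6 = 463 + 18 = 481 px.
Inner content = 481 − 2·16 = 449 px.
Subtracting 5 gaps of 40 leaves 249 for 6 columns, so d = 41.5 px.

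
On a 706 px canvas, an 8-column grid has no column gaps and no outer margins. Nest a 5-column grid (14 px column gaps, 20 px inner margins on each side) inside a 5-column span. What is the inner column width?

With no column gaps, each column is 706/8 = 88.25 px.
With no column gaps, 5 columns span 5·88.25 = 441.25 px.
Inner content = 441.25 − 2·20 = 401.25 px.
5 columns + 4 column gaps: 5d + 4·14 = 401.25.
5d = 401.25 − 56 = 345.25, so d = 69.05 px.

69.05 px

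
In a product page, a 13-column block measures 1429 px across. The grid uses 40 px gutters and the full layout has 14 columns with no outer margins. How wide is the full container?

13c + 12·40 = 1429 → 13c = 949 → c = 73 px.
Summing: 1022 + 520 = 1542 px.

1542 px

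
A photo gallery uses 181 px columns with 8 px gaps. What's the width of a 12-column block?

12 columns plus 11 gaps: 2172 + 88 = 2260 px.

2260 px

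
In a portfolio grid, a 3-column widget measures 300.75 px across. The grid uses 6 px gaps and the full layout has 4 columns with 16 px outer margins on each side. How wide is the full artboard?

3c + 2·6 = 300.75 → 3c = 288.75 → c = 96.25 px.
Adding margins, columns and gutters: 32 + 385 + 18 = 435 px.

435 px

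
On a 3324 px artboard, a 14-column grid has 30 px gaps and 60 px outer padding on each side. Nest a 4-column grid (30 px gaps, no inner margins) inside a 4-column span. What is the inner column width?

201 px

Outer content = 3324 − 2·60 = 3204 px.
3204 − 13·30 = 2814; ÷14 gives c = 201 px.
4 columns plus 3 gaps: 804 + 90 = 894 px.
Subtracting 3 gaps of 30 leaves 804 for 4 columns, so d = 201 px.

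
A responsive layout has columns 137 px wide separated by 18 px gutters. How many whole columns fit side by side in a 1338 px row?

Each extra column adds 137 + 18 = 155 px.
(1338 + 18) / 155 = 8.75, so 8 columns fit.

8 columns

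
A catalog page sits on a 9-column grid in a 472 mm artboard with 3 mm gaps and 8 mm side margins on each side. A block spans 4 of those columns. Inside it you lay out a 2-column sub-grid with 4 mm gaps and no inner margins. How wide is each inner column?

98.5 mm

Take off 16 mm of margins, leaving 456 mm.
456 − 8·3 = 432; ÷9 gives c = 48 mm.
4 columns plus 3 gaps: 192 + 9 = 201 mm.
2d + 1·4 = 201 → 2d = 197 → d = 98.5 mm.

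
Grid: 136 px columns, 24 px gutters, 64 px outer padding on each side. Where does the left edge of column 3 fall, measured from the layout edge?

384 px

Before column 3: the margin + 2 columns + 2 gutters.
Offset = 64 + 2·(136 + 24) = 64 + 320 = 384 px.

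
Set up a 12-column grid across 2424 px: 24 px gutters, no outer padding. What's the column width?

Subtracting 11 gutters of 24 leaves 2160 for 12 columns, so c = 180 px.

180 px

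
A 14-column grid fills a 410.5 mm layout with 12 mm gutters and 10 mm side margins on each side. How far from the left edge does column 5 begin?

125 mm

Inside the margins: 410.5 − 20 = 390.5 mm.
14c + 13·12 = 390.5 → 14c = 234.5 → c = 16.75 mm.
Column 5 starts at margin + 4·(column + gutter) = 10 + 4·28.75 = 125 mm.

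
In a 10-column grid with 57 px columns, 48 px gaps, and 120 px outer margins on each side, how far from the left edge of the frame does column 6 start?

645 px

Column 6 starts at margin + 5·(column + gutter) = 120 + 5·105 = 645 px.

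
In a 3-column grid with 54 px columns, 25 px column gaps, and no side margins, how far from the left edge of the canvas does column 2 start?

79 px

No margin, so column 2 starts at 1·(column + gutter) = 1·79 = 79 px.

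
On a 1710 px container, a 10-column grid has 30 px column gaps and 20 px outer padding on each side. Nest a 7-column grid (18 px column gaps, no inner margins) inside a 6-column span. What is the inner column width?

126 px

Inside the margins: 1710 − 40 = 1670 px.
10c + 9·30 = 1670 → 10c = 1400 → c = 140 px.
6 columns plus 5 column gaps: 840 + 150 = 990 px.
7d + 6·18 = 990 → 7d = 882 → d = 126 px.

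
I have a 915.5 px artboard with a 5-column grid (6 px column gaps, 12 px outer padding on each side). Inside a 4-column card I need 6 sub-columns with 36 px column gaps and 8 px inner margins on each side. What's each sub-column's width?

86 px

Subtract both margins: 915.5 − 2·12 = 891.5 px.
5c + 4·6 = 891.5 → 5c = 867.5 → c = 173.5 px.
4-column span = 4·173.5 + 3·6 = 712 px.
Inner content = 712 − 2·8 = 696 px.
6 columns + 5 column gaps: 6d + 5·36 = 696.
6d = 696 − 180 = 516, so d = 86 px.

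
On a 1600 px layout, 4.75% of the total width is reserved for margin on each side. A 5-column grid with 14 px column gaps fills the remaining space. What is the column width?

1600 × (1 − 2·4.75%) = 1600 × 90.5% = 1448 px for the columns.
1448 − 4·14 = 1392; ÷5 gives c = 278.4 px.

278.4 px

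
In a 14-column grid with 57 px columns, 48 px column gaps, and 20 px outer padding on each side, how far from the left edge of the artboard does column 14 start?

1385 px

Each column+gutter stride is 105 px; 13 of them past the 20 px margin is 20 + 1365 = 1385 px.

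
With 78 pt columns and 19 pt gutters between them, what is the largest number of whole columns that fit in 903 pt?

9 columns: 9·78 + 8·19 = 854 pt ≤ 903.
10 columns: 951 pt > 903. So 9.

9 columns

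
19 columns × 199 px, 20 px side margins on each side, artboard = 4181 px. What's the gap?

20 px

Take off 40 px of margins, leaving 4141 px.
19 columns take 19·199 = 3781 px; remaining 360 splits into 18 gaps.
g = 360 / 18 = 20 px.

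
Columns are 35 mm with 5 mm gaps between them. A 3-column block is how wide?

115 mm

3-column span = 3·35 + 2·5 = 115 mm.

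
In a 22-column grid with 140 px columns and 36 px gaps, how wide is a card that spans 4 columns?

Span of 4: 4·140 + 3·36 = 560 + 108 = 668 px.

668 px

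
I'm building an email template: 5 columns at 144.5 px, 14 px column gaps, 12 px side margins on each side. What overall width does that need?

Artboard = 2·12 + 5·144.5 + 4·14 = 24 + 722.5 + 56 = 802.5 px.

802.5 px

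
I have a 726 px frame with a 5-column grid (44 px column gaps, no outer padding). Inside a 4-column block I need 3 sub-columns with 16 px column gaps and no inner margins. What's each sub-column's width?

180 px

Subtracting 4 column gaps of 44 leaves 550 for 5 columns, so c = 110 px.
4-column span = 4·110 + 3·44 = 572 px.
572 − 2·16 = 540; ÷3 gives d = 180 px.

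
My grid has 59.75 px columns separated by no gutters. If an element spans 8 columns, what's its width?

478 px

8-column span = 8·59.75 = 478 px.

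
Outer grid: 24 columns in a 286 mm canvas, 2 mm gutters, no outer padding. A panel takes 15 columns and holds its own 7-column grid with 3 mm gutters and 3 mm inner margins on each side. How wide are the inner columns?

22 mm

24c + 23·2 = 286 → 24c = 240 → c = 10 mm.
Span of 15: 15·10 + 14·2 = 150 + 28 = 178 mm.
Inner content = 178 − 2·3 = 172 mm.
Subtracting 6 gutters of 3 leaves 154 for 7 columns, so d = 22 mm.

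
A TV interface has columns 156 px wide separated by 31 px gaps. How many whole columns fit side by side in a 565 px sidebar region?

Each extra column adds 156 + 31 = 187 px.
(565 + 31) / 187 = 3.19, so 3 columns fit.

3 columns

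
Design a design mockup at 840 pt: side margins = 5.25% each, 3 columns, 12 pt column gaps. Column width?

840 × (1 − 2·5.25%) = 840 × 89.5% = 751.8 pt for the columns.
3c + 2·12 = 751.8 → 3c = 727.8 → c = 242.6 pt.

242.6 pt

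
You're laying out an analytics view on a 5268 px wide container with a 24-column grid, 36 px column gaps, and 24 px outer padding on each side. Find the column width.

Content width = 5268 − 2·24 = 5220 px.
24 columns + 23 column gaps: 24c + 23·36 = 5220.
24c = 5220 − 828 = 4392, so c = 183 px.

183 px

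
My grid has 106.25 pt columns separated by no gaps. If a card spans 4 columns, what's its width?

4-column span = 4·106.25 = 425 pt.

425 pt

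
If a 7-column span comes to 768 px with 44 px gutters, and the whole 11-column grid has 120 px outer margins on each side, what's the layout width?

1472 px

7c + 6·44 = 768 → 7c = 504 → c = 72 px.
Adding margins, columns and gutters: 240 + 792 + 440 = 1472 px.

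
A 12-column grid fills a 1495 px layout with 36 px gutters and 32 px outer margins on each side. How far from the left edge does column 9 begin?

1010 px

Subtract both margins: 1495 − 2·32 = 1431 px.
Subtracting 11 gutters of 36 leaves 1035 for 12 columns, so c = 86.25 px.
Each column+gutter stride is 122.25 px; 8 of them past the 32 px margin is 32 + 978 = 1010 px.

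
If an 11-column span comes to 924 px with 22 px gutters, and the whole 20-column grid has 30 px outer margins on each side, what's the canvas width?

924 − 10·22 = 704; ÷11 gives c = 64 px.
Adding margins, columns and gutters: 60 + 1280 + 418 = 1758 px.

1758 px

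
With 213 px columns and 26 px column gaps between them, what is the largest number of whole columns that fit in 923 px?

3 columns

Each extra column adds 213 + 26 = 239 px.
(923 + 26) / 239 = 3.97, so 3 columns fit.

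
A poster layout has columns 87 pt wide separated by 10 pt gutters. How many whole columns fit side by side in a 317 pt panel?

k columns need k·87 + (k−1)·10 = k·97 − 10.
k·97 − 10 ≤ 317 → k ≤ 327 / 97 ≈ 3.37, so k = 3.

3 columns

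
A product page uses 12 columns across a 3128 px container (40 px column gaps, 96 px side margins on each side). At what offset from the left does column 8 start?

Subtract both margins: 3128 − 2·96 = 2936 px.
12 columns + 11 column gaps: 12c + 11·40 = 2936.
12c = 2936 − 440 = 2496, so c = 208 px.
Column 8 starts at margin + 7·(column + gutter) = 96 + 7·248 = 1832 px.

1832 px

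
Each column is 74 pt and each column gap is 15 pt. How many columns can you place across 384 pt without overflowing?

4 columns

Each extra column adds 74 + 15 = 89 pt.
(384 + 15) / 89 = 4.48, so 4 columns fit.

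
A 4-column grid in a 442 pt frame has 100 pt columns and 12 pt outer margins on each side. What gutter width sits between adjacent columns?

6 pt

Content width = 442 − 2·12 = 418 pt.
4 columns take 4·100 = 400 pt; remaining 18 splits into 3 gutters.
g = 18 / 3 = 6 pt.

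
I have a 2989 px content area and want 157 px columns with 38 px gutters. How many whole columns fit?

15 columns

15 columns: 15·157 + 14·38 = 2887 px ≤ 2989.
16 columns: 3082 px > 2989. So 15.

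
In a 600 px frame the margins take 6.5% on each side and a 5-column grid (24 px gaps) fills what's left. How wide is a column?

85.2 px

600 × (1 − 2·6.5%) = 600 × 87% = 522 px for the columns.
522 − 4·24 = 426; ÷5 gives c = 85.2 px.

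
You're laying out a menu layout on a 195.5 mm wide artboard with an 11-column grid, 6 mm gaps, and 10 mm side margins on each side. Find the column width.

Subtract both margins: 195.5 − 2·10 = 175.5 mm.
175.5 − 10·6 = 115.5; ÷11 gives c = 10.5 mm.

10.5 mm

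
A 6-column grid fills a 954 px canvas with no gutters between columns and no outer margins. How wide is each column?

With no gutters, each column is 954/6 = 159 px.

159 px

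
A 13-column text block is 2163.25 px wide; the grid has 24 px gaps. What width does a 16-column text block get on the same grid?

2668 px

Subtracting 12 gaps of 24 leaves 1875.25 for 13 columns, so c = 144.25 px.
16-column span = 16·144.25 + 15·24 = 2668 px.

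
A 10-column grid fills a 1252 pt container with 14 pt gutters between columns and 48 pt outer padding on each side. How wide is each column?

103 pt

Inside the margins: 1252 − 96 = 1156 pt.
1156 − 9·14 = 1030; ÷10 gives c = 103 pt.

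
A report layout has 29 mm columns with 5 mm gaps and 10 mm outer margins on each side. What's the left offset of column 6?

Each column+gutter stride is 34 mm; 5 of them past the 10 mm margin is 10 + 170 = 180 mm.

180 mm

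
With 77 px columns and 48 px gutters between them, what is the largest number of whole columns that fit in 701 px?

5 columns

5 columns: 5·77 + 4·48 = 577 px ≤ 701.
6 columns: 702 px > 701. So 5.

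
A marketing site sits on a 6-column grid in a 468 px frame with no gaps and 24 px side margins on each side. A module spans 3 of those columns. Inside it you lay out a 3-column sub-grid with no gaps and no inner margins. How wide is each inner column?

70 px

Take off 48 px of margins, leaving 420 px.
6c = 420 → c = 70 px.
3-column span = 3·70 = 210 px.
With no gaps, each column is 210/3 = 70 px.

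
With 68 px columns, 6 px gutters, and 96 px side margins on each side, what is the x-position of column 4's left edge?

Before column 4: the margin + 3 columns + 3 gutters.
Offset = 96 + 3·(68 + 6) = 96 + 222 = 318 px.

318 px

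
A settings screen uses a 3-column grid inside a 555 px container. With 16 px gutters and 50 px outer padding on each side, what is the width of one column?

141 px

Inside the margins: 555 − 100 = 455 px.
455 − 2·16 = 423; ÷3 gives c = 141 px.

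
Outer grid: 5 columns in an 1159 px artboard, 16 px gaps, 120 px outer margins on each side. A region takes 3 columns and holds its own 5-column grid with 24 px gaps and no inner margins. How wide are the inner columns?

Inside the margins: 1159 − 240 = 919 px.
919 − 4·16 = 855; ÷5 gives c = 171 px.
3 columns plus 2 gaps: 513 + 32 = 545 px.
5 columns + 4 gaps: 5d + 4·24 = 545.
5d = 545 − 96 = 449, so d = 89.8 px.

89.8 px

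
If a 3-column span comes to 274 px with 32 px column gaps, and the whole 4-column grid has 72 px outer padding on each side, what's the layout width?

Subtracting 2 column gaps of 32 leaves 210 for 3 columns, so c = 70 px.
Total width: 2·72 + 4·70 + 3·32 = 520 px.

520 px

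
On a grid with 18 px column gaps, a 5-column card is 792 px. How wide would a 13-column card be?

2088 px

5c + 4·18 = 792 → 5c = 720 → c = 144 px.
Span of 13: 13·144 + 12·18 = 1872 + 216 = 2088 px.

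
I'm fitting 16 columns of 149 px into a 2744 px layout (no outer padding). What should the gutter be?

16·149 + 15g = 2744 → 15g = 360 → g = 24 px.

24 px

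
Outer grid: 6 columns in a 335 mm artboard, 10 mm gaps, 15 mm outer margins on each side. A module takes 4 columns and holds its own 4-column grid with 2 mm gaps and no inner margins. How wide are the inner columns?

48.5 mm

Outer content = 335 − 2·15 = 305 mm.
Subtracting 5 gaps of 10 leaves 255 for 6 columns, so c = 42.5 mm.
4-column span = 4·42.5 + 3·10 = 200 mm.
200 − 3·2 = 194; ÷4 gives d = 48.5 mm.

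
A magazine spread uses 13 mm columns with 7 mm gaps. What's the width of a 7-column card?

133 mm

7-column span = 7·13 + 6·7 = 133 mm.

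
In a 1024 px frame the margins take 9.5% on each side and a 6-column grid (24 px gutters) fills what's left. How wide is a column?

1024 × (1 − 2·9.5%) = 1024 × 81% = 829.44 px for the columns.
6 columns + 5 gutters: 6c + 5·24 = 829.44.
6c = 829.44 − 120 = 709.44, so c = 118.24 px.

118.24 px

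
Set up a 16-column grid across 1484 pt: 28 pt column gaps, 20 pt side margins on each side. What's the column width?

Subtract both margins: 1484 − 2·20 = 1444 pt.
1444 − 15·28 = 1024; ÷16 gives c = 64 pt.

64 pt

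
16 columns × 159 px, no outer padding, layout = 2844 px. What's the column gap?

16·159 + 15g = 2844 → 15g = 300 → g = 20 px.

20 px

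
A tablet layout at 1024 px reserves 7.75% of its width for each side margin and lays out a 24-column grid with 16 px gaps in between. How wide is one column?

Each margin = 7.75% of 1024 = 79.36 px; content = 1024 − 2·79.36 = 865.28 px.
24 columns + 23 gaps: 24c + 23·16 = 865.28.
24c = 865.28 − 368 = 497.28, so c = 20.72 px.

20.72 px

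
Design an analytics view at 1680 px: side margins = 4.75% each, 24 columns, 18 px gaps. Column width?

46.1 px

Margins: 4.75% × 1680 = 79.8 px each, so content = 1680 − 159.6 = 1520.4 px.
24 columns + 23 gaps: 24c + 23·18 = 1520.4.
24c = 1520.4 − 414 = 1106.4, so c = 46.1 px.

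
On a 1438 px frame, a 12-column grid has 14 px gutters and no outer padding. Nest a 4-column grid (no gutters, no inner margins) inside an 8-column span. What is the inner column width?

238.5 px

12 columns + 11 gutters: 12c + 11·14 = 1438.
12c = 1438 − 154 = 1284, so c = 107 px.
8 columns plus 7 gutters: 856 + 98 = 954 px.
954 / 4 = 238.5 px per column.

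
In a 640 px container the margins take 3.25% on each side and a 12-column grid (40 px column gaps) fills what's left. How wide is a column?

13.2 px

Margins: 3.25% × 640 = 20.8 px each, so content = 640 − 41.6 = 598.4 px.
12 columns + 11 column gaps: 12c + 11·40 = 598.4.
12c = 598.4 − 440 = 158.4, so c = 13.2 px.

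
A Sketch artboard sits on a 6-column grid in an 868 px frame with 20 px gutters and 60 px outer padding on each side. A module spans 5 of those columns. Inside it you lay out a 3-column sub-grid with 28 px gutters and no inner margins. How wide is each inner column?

Outer content = 868 − 2·60 = 748 px.
748 − 5·20 = 648; ÷6 gives c = 108 px.
5-column span = 5·108 + 4·20 = 620 px.
3d + 2·28 = 620 → 3d = 564 → d = 188 px.

188 px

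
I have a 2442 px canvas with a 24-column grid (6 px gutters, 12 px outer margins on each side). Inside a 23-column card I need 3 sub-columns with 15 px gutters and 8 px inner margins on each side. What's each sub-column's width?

Take off 24 px of margins, leaving 2418 px.
24c + 23·6 = 2418 → 24c = 2280 → c = 95 px.
Span of 23: 23·95 + 22·6 = 2185 + 132 = 2317 px.
Inner content = 2317 − 2·8 = 2301 px.
2301 − 2·15 = 2271; ÷3 gives d = 757 px.

757 px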